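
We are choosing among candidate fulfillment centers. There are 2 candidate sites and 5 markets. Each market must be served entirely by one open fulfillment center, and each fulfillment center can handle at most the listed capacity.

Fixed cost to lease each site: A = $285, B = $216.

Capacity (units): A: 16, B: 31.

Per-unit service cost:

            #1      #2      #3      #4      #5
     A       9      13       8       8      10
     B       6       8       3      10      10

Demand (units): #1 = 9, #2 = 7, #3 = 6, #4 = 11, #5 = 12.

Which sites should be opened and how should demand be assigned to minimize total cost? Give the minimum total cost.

Open {A, B}: #1→A 9·9=81, #2→B 8·7=56, #3→A 8·6=48, #4→B 10·11=110, #5→B 10·12=120.
Loads: A carries 15/16, B carries 30/31. Service 415; fixed 501; total 916.
Next best feasible plan costs 921.

Minimum total cost: 916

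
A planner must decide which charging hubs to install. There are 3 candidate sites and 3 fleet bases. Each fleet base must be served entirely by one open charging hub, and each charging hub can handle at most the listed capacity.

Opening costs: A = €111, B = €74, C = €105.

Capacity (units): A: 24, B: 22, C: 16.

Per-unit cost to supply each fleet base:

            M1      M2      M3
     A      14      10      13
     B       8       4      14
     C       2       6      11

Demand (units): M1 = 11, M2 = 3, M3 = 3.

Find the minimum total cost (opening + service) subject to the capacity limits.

Open {B}: M1→B 8·11=88, M2→B 4·3=12, M3→B 14·3=42.
Loads: B carries 17/22. Service 142; fixed 74; total 216.
Next best feasible plan costs 246.

Minimum total cost: 216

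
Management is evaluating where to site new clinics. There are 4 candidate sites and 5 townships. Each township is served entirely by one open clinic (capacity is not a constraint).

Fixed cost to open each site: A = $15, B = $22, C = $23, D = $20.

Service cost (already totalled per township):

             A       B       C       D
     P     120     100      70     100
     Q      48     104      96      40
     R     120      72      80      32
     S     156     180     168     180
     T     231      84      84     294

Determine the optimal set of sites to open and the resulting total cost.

Open C and D; minimum total cost 437.

For any fixed open set, each township goes to its cheapest open site; total = fixed + service.
{C, D}: P→C 70, Q→D 40, R→D 32, S→C 168, T→C 84. Service 394; fixed 43; total 437.
{A, C, D}: P→C 70, Q→D 40, R→D 32, S→A 156, T→C 84. Service 382; fixed 58; total 440.
{B, C, D}: P→C 70, Q→D 40, R→D 32, S→C 168, T→B 84. Service 394; fixed 65; total 459.
{A, B, C, D}: P→C 70, Q→D 40, R→D 32, S→A 156, T→B 84. Service 382; fixed 80; total 462.
No other subset beats 437.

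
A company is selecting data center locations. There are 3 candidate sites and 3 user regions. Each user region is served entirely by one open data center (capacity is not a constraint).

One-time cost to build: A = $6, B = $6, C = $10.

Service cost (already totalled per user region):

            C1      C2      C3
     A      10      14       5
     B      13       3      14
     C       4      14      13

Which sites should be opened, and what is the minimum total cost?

Open A and B; minimum total cost 30.

For any fixed open set, each user region goes to its cheapest open site; total = fixed + service.
{A, B}: C1→A 10, C2→B 3, C3→A 5. Service 18; fixed 12; total 30.
{A, B, C}: service 12 + fixed 22 = 34
{A}: C1→A 10, C2→A 14, C3→A 5. Service 29; fixed 6; total 35.
No other subset beats 30.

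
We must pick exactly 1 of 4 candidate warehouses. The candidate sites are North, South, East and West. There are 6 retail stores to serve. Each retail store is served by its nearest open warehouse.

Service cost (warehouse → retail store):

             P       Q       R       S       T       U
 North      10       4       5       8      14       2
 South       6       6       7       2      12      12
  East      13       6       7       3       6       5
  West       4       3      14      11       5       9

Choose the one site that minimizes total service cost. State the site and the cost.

With exactly 1 open, each retail store uses its cheapest among the chosen.
{East}: P→East 13, Q→East 6, R→East 7, S→East 3, T→East 6, U→East 5. Service cost 40.
{North}: service cost 43
{South}: service cost 45
Among all 4 size-1 choices, {East} is lowest.

Choose East only; total service cost 40.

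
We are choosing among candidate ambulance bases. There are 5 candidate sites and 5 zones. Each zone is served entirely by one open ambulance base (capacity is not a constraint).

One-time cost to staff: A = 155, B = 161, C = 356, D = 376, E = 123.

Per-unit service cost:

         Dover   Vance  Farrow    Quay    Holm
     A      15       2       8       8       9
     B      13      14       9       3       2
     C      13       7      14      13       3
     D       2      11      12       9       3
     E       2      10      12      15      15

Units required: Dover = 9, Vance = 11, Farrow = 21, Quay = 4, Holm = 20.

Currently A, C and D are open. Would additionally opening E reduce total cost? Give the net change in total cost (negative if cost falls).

Current service cost with {A, C, D}: 300.
Adding E: each zone re-picks its cheapest; new service cost 300, saving 0.
Extra fixed cost: 123. Net change = 123 − 0 = 123.
(Totals: 1187 → 1310.)

No — net change +123 (cost rises by 123).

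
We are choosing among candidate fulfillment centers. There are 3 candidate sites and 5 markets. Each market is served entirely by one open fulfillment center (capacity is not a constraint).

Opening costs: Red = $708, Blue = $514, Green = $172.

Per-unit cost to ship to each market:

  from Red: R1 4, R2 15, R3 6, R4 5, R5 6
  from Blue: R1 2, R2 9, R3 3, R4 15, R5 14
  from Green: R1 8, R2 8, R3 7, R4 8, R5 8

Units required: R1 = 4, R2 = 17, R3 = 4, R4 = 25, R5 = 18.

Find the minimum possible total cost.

For any fixed open set, each market goes to its cheapest open site; total = fixed + service.
{Green}: R1→Green 8·4=32, R2→Green 8·17=136, R3→Green 7·4=28, R4→Green 8·25=200, R5→Green 8·18=144. Service 540; fixed 172; total 712.
{Blue, Green}: service 500 + fixed 686 = 1186
{Red}: R1→Red 4·4=16, R2→Red 15·17=255, R3→Red 6·4=24, R4→Red 5·25=125, R5→Red 6·18=108. Service 528; fixed 708; total 1236.
{Red, Blue, Green}: service 389 + fixed 1394 = 1783
(All 7 nonempty subsets were checked; Green only is lowest.)

Minimum total cost: 712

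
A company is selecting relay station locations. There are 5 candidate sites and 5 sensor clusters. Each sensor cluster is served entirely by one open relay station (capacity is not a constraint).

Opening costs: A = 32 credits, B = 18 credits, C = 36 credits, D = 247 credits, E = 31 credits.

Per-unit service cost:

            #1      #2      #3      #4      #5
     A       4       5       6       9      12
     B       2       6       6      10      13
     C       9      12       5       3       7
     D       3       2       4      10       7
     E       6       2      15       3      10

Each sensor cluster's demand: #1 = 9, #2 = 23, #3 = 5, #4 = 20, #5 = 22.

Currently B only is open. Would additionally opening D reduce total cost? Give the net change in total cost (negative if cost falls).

Current service cost with {B}: 672.
Adding D: each sensor cluster re-picks its cheapest; new service cost 438, saving 234.
Extra fixed cost: 247. Net change = 247 − 234 = 13.
(Totals: 690 → 703.)

No — net change +13 (cost rises by 13).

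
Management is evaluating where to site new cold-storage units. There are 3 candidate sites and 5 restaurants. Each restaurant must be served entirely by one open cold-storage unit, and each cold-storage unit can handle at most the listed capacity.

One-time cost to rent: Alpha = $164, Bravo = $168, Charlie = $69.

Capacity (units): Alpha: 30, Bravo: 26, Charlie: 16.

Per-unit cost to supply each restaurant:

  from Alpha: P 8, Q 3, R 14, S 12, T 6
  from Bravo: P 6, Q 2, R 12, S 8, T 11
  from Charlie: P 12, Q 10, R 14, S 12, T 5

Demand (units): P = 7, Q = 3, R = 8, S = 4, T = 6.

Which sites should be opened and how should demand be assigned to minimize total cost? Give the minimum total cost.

Open {Alpha}: P→Alpha 8·7=56, Q→Alpha 3·3=9, R→Alpha 14·8=112, S→Alpha 12·4=48, T→Alpha 6·6=36.
Loads: Alpha carries 28/30. Service 261; fixed 164; total 425.
Next best feasible plan costs 443.

Minimum total cost: 425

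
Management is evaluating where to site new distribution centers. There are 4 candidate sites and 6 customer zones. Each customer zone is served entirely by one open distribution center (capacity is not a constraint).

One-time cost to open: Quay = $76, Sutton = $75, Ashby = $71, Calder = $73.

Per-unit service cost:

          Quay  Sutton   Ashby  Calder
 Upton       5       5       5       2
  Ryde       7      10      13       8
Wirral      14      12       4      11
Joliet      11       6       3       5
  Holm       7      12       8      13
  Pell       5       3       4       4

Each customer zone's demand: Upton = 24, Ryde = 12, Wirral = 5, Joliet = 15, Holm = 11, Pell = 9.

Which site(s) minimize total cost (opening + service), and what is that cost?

For any fixed open set, each customer zone goes to its cheapest open site; total = fixed + service.
{Ashby, Calder}: Upton→Calder 2·24=48, Ryde→Calder 8·12=96, Wirral→Ashby 4·5=20, Joliet→Ashby 3·15=45, Holm→Ashby 8·11=88, Pell→Ashby 4·9=36. Service 333; fixed 144; total 477.
{Quay, Calder}: Upton→Calder 2·24=48, Ryde→Quay 7·12=84, Wirral→Calder 11·5=55, Joliet→Calder 5·15=75, Holm→Quay 7·11=77, Pell→Calder 4·9=36. Service 375; fixed 149; total 524.
{Calder}: Upton→Calder 2·24=48, Ryde→Calder 8·12=96, Wirral→Calder 11·5=55, Joliet→Calder 5·15=75, Holm→Calder 13·11=143, Pell→Calder 4·9=36. Service 453; fixed 73; total 526.
{Quay, Sutton, Ashby, Calder}: service 301 + fixed 295 = 596
(All 15 nonempty subsets were checked; Ashby and Calder is lowest.)

Open Ashby and Calder; minimum total cost 477.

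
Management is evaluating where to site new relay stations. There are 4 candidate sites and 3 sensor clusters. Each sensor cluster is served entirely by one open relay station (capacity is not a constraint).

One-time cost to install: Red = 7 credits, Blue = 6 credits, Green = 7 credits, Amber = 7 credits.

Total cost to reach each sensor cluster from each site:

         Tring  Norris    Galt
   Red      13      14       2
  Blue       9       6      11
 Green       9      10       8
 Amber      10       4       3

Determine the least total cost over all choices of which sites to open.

Minimum total cost: 24

For any fixed open set, each sensor cluster goes to its cheapest open site; total = fixed + service.
{Amber}: Tring→Amber 10, Norris→Amber 4, Galt→Amber 3. Service 17; fixed 7; total 24.
{Blue, Amber}: Tring→Blue 9, Norris→Amber 4, Galt→Amber 3. Service 16; fixed 13; total 29.
{Red, Blue}: Tring→Blue 9, Norris→Blue 6, Galt→Red 2. Service 17; fixed 13; total 30.
{Red, Blue, Green, Amber}: Tring→Blue 9, Norris→Amber 4, Galt→Red 2. Service 15; fixed 27; total 42.
No other subset beats 24.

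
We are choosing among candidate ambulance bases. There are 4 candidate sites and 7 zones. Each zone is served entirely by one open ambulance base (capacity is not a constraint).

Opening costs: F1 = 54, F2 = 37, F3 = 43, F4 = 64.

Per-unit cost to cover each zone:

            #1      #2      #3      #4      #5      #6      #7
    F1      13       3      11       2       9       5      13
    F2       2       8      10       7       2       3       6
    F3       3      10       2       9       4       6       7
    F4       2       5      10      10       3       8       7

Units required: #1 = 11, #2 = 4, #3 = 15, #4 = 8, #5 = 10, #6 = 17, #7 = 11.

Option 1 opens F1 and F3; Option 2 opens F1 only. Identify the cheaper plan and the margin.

Option 1: {F1, F3}: #1→F3 3·11=33, #2→F1 3·4=12, #3→F3 2·15=30, #4→F1 2·8=16, #5→F3 4·10=40, #6→F1 5·17=85, #7→F3 7·11=77. Service 293; fixed 97; total 390.
Option 2: {F1}: #1→F1 13·11=143, #2→F1 3·4=12, #3→F1 11·15=165, #4→F1 2·8=16, #5→F1 9·10=90, #6→F1 5·17=85, #7→F1 13·11=143. Service 654; fixed 54; total 708.
Difference: |390 − 708| = 318.

Option 1 is cheaper by 318.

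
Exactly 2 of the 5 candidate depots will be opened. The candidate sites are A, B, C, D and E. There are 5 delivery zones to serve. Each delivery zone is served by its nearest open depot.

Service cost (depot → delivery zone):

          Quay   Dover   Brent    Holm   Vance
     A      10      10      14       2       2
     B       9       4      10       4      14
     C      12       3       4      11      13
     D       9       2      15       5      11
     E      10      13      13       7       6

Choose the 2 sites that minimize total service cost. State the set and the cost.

Choose A and C; total service cost 21.

With exactly 2 open, each delivery zone uses its cheapest among the chosen.
{A, C}: Quay→A 10, Dover→C 3, Brent→C 4, Holm→A 2, Vance→A 2. Service cost 21.
{A, B}: service cost 27
{A, D}: service cost 29
Among all 10 size-2 choices, {A, C} is lowest.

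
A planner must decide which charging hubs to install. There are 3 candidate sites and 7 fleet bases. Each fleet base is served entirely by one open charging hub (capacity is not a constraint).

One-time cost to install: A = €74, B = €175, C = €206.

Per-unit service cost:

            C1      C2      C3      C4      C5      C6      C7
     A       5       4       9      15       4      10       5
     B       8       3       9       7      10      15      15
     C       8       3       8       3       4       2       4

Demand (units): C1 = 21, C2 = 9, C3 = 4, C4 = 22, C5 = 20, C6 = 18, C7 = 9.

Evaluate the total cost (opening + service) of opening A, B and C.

Total cost: 837

Each fleet base is assigned to its cheapest site among the open ones.
{A, B, C}: C1→A 5·21=105, C2→B 3·9=27, C3→C 8·4=32, C4→C 3·22=66, C5→A 4·20=80, C6→C 2·18=36, C7→C 4·9=36. Service 382; fixed 455; total 837.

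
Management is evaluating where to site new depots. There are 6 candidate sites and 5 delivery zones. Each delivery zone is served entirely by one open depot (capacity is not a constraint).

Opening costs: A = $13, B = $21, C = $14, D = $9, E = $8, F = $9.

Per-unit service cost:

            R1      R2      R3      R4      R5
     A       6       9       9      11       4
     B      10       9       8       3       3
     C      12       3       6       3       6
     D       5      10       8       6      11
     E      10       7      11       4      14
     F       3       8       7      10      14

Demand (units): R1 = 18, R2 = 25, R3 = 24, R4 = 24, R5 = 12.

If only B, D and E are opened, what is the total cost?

Each delivery zone is assigned to its cheapest site among the open ones.
{B, D, E}: R1→D 5·18=90, R2→E 7·25=175, R3→B 8·24=192, R4→B 3·24=72, R5→B 3·12=36. Service 565; fixed 38; total 603.

Total cost: 603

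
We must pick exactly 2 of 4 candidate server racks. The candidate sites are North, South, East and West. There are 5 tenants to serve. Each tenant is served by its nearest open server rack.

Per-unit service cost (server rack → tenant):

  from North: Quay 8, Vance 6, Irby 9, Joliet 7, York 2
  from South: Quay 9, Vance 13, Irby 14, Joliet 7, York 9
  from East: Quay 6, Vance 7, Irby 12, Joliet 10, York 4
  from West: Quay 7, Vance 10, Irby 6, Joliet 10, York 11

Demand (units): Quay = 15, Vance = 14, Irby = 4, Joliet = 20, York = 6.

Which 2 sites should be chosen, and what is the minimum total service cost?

With exactly 2 open, each tenant uses its cheapest among the chosen.
{North, East}: Quay→East 6·15=90, Vance→North 6·14=84, Irby→North 9·4=36, Joliet→North 7·20=140, York→North 2·6=12. Service cost 362.
{North, West}: service cost 365
{North, South}: service cost 392
Among all 6 size-2 choices, {North, East} is lowest.

Choose North and East; total service cost 362.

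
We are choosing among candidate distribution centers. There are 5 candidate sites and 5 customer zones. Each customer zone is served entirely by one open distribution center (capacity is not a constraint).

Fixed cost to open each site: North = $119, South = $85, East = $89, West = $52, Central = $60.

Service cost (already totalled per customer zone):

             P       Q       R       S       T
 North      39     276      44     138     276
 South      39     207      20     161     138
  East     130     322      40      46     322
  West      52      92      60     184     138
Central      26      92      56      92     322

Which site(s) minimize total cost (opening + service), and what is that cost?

For any fixed open set, each customer zone goes to its cheapest open site; total = fixed + service.
{East, West}: P→West 52, Q→West 92, R→East 40, S→East 46, T→West 138. Service 368; fixed 141; total 509.
{South, Central}: P→Central 26, Q→Central 92, R→South 20, S→Central 92, T→South 138. Service 368; fixed 145; total 513.
{West, Central}: service 404 + fixed 112 = 516
{North, South, East, West, Central}: service 322 + fixed 405 = 727
No other subset beats 509.

Open East and West; minimum total cost 509.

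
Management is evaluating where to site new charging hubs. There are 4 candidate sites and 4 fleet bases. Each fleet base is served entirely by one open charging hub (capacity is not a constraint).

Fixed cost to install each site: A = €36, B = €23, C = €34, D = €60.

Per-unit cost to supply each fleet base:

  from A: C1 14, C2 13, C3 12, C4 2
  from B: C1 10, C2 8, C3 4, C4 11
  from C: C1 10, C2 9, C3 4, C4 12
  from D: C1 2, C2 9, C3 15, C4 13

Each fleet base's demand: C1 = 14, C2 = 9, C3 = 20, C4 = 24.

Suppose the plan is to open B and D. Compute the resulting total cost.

Each fleet base is assigned to its cheapest site among the open ones.
{B, D}: C1→D 2·14=28, C2→B 8·9=72, C3→B 4·20=80, C4→B 11·24=264. Service 444; fixed 83; total 527.

Total cost: 527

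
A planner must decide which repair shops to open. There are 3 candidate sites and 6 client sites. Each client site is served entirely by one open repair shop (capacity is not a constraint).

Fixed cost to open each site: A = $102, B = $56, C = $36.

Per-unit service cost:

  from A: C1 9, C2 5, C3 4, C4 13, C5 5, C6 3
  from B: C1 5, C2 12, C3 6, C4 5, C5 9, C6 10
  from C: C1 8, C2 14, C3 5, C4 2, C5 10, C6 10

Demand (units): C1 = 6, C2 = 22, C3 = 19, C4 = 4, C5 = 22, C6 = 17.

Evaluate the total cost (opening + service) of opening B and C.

Each client site is assigned to its cheapest site among the open ones.
{B, C}: C1→B 5·6=30, C2→B 12·22=264, C3→C 5·19=95, C4→C 2·4=8, C5→B 9·22=198, C6→B 10·17=170. Service 765; fixed 92; total 857.

Total cost: 857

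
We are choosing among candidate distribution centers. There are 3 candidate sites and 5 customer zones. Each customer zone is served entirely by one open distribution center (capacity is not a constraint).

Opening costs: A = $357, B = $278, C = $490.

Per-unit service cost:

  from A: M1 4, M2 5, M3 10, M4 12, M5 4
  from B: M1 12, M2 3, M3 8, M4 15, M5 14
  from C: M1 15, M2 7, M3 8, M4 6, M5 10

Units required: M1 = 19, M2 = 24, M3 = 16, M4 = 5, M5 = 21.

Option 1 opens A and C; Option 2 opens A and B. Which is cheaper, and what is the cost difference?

Option 2 is cheaper by 230.

Option 1: {A, C}: M1→A 4·19=76, M2→A 5·24=120, M3→C 8·16=128, M4→C 6·5=30, M5→A 4·21=84. Service 438; fixed 847; total 1285.
Option 2: {A, B}: M1→A 4·19=76, M2→B 3·24=72, M3→B 8·16=128, M4→A 12·5=60, M5→A 4·21=84. Service 420; fixed 635; total 1055.
Difference: |1285 − 1055| = 230.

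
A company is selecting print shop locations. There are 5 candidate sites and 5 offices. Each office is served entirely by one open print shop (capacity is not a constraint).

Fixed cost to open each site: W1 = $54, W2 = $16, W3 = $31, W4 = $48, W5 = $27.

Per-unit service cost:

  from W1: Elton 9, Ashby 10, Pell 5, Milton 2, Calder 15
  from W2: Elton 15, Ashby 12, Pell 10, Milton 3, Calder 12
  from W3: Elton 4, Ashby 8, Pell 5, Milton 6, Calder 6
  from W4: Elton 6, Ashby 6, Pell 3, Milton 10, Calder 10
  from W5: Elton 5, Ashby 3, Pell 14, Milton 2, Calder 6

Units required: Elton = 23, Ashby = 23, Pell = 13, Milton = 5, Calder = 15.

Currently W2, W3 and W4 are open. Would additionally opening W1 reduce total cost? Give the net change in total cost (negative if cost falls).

No — net change +49 (cost rises by 49).

Current service cost with {W2, W3, W4}: 374.
Adding W1: each office re-picks its cheapest; new service cost 369, saving 5.
Extra fixed cost: 54. Net change = 54 − 5 = 49.
(Totals: 469 → 518.)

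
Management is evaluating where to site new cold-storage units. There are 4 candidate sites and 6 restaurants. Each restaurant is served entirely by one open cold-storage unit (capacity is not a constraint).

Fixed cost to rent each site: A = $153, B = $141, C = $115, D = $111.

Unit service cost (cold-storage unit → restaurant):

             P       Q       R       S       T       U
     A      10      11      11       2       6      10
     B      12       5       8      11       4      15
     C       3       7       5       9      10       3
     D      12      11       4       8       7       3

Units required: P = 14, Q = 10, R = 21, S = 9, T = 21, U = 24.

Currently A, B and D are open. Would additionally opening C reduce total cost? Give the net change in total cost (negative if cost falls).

No — net change +17 (cost rises by 17).

Current service cost with {A, B, D}: 448.
Adding C: each restaurant re-picks its cheapest; new service cost 350, saving 98.
Extra fixed cost: 115. Net change = 115 − 98 = 17.
(Totals: 853 → 870.)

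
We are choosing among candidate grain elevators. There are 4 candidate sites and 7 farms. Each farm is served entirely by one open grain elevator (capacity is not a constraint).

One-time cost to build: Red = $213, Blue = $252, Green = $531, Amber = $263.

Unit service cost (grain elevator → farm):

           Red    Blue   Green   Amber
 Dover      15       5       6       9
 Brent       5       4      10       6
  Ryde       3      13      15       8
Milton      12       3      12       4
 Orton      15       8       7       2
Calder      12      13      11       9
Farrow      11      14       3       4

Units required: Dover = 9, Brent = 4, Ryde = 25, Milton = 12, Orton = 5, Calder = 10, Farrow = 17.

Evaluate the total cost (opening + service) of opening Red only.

Total cost: 969

Each farm is assigned to its cheapest site among the open ones.
{Red}: Dover→Red 15·9=135, Brent→Red 5·4=20, Ryde→Red 3·25=75, Milton→Red 12·12=144, Orton→Red 15·5=75, Calder→Red 12·10=120, Farrow→Red 11·17=187. Service 756; fixed 213; total 969.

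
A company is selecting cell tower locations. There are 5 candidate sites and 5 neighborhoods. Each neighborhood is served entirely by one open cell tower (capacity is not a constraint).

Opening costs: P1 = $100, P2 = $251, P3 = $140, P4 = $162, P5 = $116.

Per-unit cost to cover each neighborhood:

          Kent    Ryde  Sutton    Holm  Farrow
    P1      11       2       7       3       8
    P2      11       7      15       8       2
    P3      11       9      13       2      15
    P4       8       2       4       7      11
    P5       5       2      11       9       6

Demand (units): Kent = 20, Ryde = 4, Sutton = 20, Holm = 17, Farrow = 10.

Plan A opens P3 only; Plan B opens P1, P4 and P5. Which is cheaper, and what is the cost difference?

Plan B is cheaper by 163.

Plan A: {P3}: Kent→P3 11·20=220, Ryde→P3 9·4=36, Sutton→P3 13·20=260, Holm→P3 2·17=34, Farrow→P3 15·10=150. Service 700; fixed 140; total 840.
Plan B: {P1, P4, P5}: Kent→P5 5·20=100, Ryde→P1 2·4=8, Sutton→P4 4·20=80, Holm→P1 3·17=51, Farrow→P5 6·10=60. Service 299; fixed 378; total 677.
Difference: |840 − 677| = 163.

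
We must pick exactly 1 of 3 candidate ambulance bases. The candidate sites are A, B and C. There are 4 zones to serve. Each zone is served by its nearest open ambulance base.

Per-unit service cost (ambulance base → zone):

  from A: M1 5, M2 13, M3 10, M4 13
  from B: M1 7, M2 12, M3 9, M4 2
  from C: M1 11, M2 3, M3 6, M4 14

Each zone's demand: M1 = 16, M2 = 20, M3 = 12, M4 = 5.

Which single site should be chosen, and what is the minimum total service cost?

With exactly 1 open, each zone uses its cheapest among the chosen.
{C}: M1→C 11·16=176, M2→C 3·20=60, M3→C 6·12=72, M4→C 14·5=70. Service cost 378.
{B}: service cost 470
{A}: service cost 525
Among all 3 size-1 choices, {C} is lowest.

Choose C only; total service cost 378.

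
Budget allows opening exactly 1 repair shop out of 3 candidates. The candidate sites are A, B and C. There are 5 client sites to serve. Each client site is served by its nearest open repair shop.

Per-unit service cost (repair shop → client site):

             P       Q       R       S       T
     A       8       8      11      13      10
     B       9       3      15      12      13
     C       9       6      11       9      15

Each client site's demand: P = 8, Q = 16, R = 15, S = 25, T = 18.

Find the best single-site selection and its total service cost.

Choose C only; total service cost 828.

With exactly 1 open, each client site uses its cheapest among the chosen.
{C}: P→C 9·8=72, Q→C 6·16=96, R→C 11·15=165, S→C 9·25=225, T→C 15·18=270. Service cost 828.
{A}: service cost 862
{B}: service cost 879
Among all 3 size-1 choices, {C} is lowest.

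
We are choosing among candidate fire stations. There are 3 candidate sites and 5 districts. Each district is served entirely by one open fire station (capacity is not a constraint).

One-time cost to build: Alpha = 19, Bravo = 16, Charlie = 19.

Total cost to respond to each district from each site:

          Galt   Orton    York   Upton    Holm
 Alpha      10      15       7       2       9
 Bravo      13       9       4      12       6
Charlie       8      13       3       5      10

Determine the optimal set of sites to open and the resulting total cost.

For any fixed open set, each district goes to its cheapest open site; total = fixed + service.
{Charlie}: Galt→Charlie 8, Orton→Charlie 13, York→Charlie 3, Upton→Charlie 5, Holm→Charlie 10. Service 39; fixed 19; total 58.
{Bravo}: service 44 + fixed 16 = 60
{Alpha}: service 43 + fixed 19 = 62
{Alpha, Bravo, Charlie}: service 28 + fixed 54 = 82
(All 7 nonempty subsets were checked; Charlie only is lowest.)

Open Charlie only; minimum total cost 58.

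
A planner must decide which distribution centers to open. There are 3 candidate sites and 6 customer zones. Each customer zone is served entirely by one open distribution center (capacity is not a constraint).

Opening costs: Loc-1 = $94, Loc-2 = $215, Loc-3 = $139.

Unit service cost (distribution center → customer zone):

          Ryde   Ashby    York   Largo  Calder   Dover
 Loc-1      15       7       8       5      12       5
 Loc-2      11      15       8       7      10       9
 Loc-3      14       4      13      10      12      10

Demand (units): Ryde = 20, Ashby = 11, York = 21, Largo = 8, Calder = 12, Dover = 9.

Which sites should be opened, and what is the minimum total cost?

Open Loc-1 only; minimum total cost 868.

For any fixed open set, each customer zone goes to its cheapest open site; total = fixed + service.
{Loc-1}: Ryde→Loc-1 15·20=300, Ashby→Loc-1 7·11=77, York→Loc-1 8·21=168, Largo→Loc-1 5·8=40, Calder→Loc-1 12·12=144, Dover→Loc-1 5·9=45. Service 774; fixed 94; total 868.
{Loc-1, Loc-3}: Ryde→Loc-3 14·20=280, Ashby→Loc-3 4·11=44, York→Loc-1 8·21=168, Largo→Loc-1 5·8=40, Calder→Loc-1 12·12=144, Dover→Loc-1 5·9=45. Service 721; fixed 233; total 954.
{Loc-1, Loc-2}: service 670 + fixed 309 = 979
{Loc-1, Loc-2, Loc-3}: service 637 + fixed 448 = 1085
No other subset beats 868.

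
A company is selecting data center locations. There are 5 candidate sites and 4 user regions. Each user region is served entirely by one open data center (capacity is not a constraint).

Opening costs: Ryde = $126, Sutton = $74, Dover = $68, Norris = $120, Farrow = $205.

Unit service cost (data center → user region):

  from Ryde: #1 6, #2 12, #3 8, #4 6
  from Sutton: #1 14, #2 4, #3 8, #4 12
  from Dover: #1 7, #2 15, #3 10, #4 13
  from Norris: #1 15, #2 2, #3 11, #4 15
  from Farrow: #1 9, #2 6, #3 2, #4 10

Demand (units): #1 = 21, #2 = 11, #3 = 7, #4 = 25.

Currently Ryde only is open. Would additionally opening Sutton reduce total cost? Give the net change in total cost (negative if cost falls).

Current service cost with {Ryde}: 464.
Adding Sutton: each user region re-picks its cheapest; new service cost 376, saving 88.
Extra fixed cost: 74. Net change = 74 − 88 = -14.
(Totals: 590 → 576.)

Yes — net change −14 (cost falls by 14).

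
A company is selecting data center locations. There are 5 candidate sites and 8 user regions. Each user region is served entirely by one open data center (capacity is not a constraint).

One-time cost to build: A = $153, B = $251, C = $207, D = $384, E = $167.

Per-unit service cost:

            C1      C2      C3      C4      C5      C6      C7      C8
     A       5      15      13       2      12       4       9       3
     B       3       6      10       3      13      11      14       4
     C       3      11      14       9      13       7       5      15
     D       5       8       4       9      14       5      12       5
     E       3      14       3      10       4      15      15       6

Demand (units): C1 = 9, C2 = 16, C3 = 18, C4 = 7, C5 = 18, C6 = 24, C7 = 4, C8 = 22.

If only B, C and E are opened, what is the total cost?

Each user region is assigned to its cheapest site among the open ones.
{B, C, E}: C1→B 3·9=27, C2→B 6·16=96, C3→E 3·18=54, C4→B 3·7=21, C5→E 4·18=72, C6→C 7·24=168, C7→C 5·4=20, C8→B 4·22=88. Service 546; fixed 625; total 1171.

Total cost: 1171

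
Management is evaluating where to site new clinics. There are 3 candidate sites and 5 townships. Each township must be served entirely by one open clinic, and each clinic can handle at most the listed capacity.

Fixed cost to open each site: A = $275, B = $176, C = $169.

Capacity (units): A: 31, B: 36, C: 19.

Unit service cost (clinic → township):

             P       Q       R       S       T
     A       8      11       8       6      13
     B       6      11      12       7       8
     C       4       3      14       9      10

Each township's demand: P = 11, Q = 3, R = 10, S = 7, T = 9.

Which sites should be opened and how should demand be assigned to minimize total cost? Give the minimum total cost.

Open {B, C}: P→C 4·11=44, Q→C 3·3=9, R→B 12·10=120, S→B 7·7=49, T→B 8·9=72.
Loads: B carries 26/36, C carries 14/19. Service 294; fixed 345; total 639.
Next best feasible plan costs 663.

Minimum total cost: 639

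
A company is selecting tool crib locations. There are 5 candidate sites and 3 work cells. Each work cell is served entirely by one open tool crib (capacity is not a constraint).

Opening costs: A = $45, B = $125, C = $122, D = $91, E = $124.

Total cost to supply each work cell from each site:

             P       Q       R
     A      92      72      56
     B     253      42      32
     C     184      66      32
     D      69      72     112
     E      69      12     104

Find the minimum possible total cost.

For any fixed open set, each work cell goes to its cheapest open site; total = fixed + service.
{A}: P→A 92, Q→A 72, R→A 56. Service 220; fixed 45; total 265.
{A, E}: service 137 + fixed 169 = 306
{E}: service 185 + fixed 124 = 309
{A, B, C, D, E}: service 113 + fixed 507 = 620
No other subset beats 265.

Minimum total cost: 265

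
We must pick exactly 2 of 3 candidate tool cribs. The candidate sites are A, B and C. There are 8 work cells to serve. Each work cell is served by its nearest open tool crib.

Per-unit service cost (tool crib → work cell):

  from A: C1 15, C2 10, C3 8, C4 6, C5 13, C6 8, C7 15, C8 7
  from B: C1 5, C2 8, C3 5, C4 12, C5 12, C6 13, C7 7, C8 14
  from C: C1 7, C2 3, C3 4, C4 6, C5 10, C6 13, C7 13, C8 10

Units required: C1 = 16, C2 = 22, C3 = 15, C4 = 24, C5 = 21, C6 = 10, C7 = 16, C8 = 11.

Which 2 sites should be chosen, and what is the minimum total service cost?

Choose B and C; total service cost 912.

With exactly 2 open, each work cell uses its cheapest among the chosen.
{B, C}: C1→B 5·16=80, C2→C 3·22=66, C3→C 4·15=60, C4→C 6·24=144, C5→C 10·21=210, C6→B 13·10=130, C7→B 7·16=112, C8→C 10·11=110. Service cost 912.
{A, C}: service cost 957
{A, B}: service cost 996
Among all 3 size-2 choices, {B, C} is lowest.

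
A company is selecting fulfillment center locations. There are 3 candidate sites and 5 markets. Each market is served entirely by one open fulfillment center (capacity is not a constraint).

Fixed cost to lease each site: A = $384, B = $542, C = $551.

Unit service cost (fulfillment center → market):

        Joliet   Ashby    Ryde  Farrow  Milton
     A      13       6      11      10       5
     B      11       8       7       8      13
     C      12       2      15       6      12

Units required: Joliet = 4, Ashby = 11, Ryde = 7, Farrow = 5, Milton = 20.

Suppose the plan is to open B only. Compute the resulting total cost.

Total cost: 1023

Each market is assigned to its cheapest site among the open ones.
{B}: Joliet→B 11·4=44, Ashby→B 8·11=88, Ryde→B 7·7=49, Farrow→B 8·5=40, Milton→B 13·20=260. Service 481; fixed 542; total 1023.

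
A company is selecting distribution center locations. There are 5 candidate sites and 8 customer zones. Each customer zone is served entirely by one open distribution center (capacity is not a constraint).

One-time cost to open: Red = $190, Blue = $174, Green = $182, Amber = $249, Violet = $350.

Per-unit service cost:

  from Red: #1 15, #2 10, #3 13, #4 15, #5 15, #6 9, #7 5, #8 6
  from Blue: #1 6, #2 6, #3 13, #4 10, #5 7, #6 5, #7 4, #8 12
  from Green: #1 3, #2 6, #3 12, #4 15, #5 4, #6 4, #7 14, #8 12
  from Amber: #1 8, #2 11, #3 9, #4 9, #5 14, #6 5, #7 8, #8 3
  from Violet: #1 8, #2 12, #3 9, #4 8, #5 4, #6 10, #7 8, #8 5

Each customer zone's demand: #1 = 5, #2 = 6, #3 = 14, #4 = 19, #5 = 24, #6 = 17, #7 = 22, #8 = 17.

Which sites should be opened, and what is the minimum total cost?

Open Blue only; minimum total cost 1157.

For any fixed open set, each customer zone goes to its cheapest open site; total = fixed + service.
{Blue}: #1→Blue 6·5=30, #2→Blue 6·6=36, #3→Blue 13·14=182, #4→Blue 10·19=190, #5→Blue 7·24=168, #6→Blue 5·17=85, #7→Blue 4·22=88, #8→Blue 12·17=204. Service 983; fixed 174; total 1157.
{Green, Amber}: #1→Green 3·5=15, #2→Green 6·6=36, #3→Amber 9·14=126, #4→Amber 9·19=171, #5→Green 4·24=96, #6→Green 4·17=68, #7→Amber 8·22=176, #8→Amber 3·17=51. Service 739; fixed 431; total 1170.
{Blue, Amber}: #1→Blue 6·5=30, #2→Blue 6·6=36, #3→Amber 9·14=126, #4→Amber 9·19=171, #5→Blue 7·24=168, #6→Blue 5·17=85, #7→Blue 4·22=88, #8→Amber 3·17=51. Service 755; fixed 423; total 1178.
{Red, Blue, Green, Amber, Violet}: service 632 + fixed 1145 = 1777
No other subset beats 1157.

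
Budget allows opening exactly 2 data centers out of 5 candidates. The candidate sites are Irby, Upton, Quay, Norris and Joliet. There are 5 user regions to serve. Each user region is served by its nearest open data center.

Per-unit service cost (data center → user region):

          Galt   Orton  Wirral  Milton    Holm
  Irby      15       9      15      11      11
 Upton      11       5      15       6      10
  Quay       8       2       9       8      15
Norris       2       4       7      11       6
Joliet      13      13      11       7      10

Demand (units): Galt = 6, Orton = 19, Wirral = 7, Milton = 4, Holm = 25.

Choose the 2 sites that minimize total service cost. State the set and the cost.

With exactly 2 open, each user region uses its cheapest among the chosen.
{Quay, Norris}: Galt→Norris 2·6=12, Orton→Quay 2·19=38, Wirral→Norris 7·7=49, Milton→Quay 8·4=32, Holm→Norris 6·25=150. Service cost 281.
{Upton, Norris}: service cost 311
{Norris, Joliet}: service cost 315
Among all 10 size-2 choices, {Quay, Norris} is lowest.

Choose Quay and Norris; total service cost 281.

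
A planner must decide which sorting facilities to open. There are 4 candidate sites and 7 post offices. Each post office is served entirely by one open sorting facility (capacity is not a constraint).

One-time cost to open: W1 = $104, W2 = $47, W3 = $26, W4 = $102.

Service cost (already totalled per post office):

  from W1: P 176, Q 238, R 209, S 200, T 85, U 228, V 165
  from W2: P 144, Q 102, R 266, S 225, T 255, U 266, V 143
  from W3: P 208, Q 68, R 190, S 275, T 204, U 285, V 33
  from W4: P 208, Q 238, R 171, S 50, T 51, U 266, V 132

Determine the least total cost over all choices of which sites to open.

Minimum total cost: 958

For any fixed open set, each post office goes to its cheapest open site; total = fixed + service.
{W2, W3, W4}: P→W2 144, Q→W3 68, R→W4 171, S→W4 50, T→W4 51, U→W2 266, V→W3 33. Service 783; fixed 175; total 958.
{W3, W4}: service 847 + fixed 128 = 975
{W1, W3, W4}: service 777 + fixed 232 = 1009
{W1, W2, W3, W4}: service 745 + fixed 279 = 1024
No other subset beats 958.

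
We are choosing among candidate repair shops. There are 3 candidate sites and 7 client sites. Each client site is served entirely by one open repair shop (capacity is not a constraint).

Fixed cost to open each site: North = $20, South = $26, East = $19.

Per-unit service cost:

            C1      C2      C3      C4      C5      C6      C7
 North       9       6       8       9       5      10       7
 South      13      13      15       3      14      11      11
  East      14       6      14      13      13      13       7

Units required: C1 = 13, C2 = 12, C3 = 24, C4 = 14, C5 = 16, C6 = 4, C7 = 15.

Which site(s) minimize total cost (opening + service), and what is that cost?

Open North and South; minimum total cost 694.

For any fixed open set, each client site goes to its cheapest open site; total = fixed + service.
{North, South}: C1→North 9·13=117, C2→North 6·12=72, C3→North 8·24=192, C4→South 3·14=42, C5→North 5·16=80, C6→North 10·4=40, C7→North 7·15=105. Service 648; fixed 46; total 694.
{North, South, East}: C1→North 9·13=117, C2→North 6·12=72, C3→North 8·24=192, C4→South 3·14=42, C5→North 5·16=80, C6→North 10·4=40, C7→North 7·15=105. Service 648; fixed 65; total 713.
{North}: service 732 + fixed 20 = 752
{East}: C1→East 14·13=182, C2→East 6·12=72, C3→East 14·24=336, C4→East 13·14=182, C5→East 13·16=208, C6→East 13·4=52, C7→East 7·15=105. Service 1137; fixed 19; total 1156.
No other subset beats 694.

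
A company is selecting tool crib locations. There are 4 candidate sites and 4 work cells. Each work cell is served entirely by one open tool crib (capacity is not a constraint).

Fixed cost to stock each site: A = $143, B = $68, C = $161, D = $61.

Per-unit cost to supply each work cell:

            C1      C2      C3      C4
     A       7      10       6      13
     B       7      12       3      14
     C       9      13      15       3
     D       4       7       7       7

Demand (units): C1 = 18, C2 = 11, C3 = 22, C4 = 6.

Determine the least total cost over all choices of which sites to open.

For any fixed open set, each work cell goes to its cheapest open site; total = fixed + service.
{B, D}: C1→D 4·18=72, C2→D 7·11=77, C3→B 3·22=66, C4→D 7·6=42. Service 257; fixed 129; total 386.
{D}: C1→D 4·18=72, C2→D 7·11=77, C3→D 7·22=154, C4→D 7·6=42. Service 345; fixed 61; total 406.
{B}: service 408 + fixed 68 = 476
{A, B, C, D}: C1→D 4·18=72, C2→D 7·11=77, C3→B 3·22=66, C4→C 3·6=18. Service 233; fixed 433; total 666.
No other subset beats 386.

Minimum total cost: 386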